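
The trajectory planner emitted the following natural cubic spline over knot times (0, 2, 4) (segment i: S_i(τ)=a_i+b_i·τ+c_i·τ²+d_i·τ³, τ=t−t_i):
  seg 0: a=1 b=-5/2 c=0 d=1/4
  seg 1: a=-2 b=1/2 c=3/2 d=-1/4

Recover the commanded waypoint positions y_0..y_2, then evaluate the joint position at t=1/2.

y_0 = S_0(0) = a_0 = 1
y_1 = S_1(0) = a_1 = -2
y_2 = S_1(2) = 3
t_q=1/2 is in segment 0 (τ=1/2); S_0(τ)=-7/32

y_0=1 y_1=-2 y_2=3
S(1/2) = -7/32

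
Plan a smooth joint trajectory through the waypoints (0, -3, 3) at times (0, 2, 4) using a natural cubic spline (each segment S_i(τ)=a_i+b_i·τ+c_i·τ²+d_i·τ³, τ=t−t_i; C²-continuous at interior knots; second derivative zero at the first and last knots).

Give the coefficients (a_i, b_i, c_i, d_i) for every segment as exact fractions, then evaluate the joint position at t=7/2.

Δ: Δ0=-3/2, Δ1=3
row 1: diag=8, rhs=27; c'=1/4, d'=27/8
back: M1=27/8
M: M0=0, M1=27/8, M2=0
seg 0: a=0, c=M0/2=0, d=(M1−M0)/(6·2)=9/32, b=Δ0−h0·(2M0+M1)/6=-21/8
seg 1: a=-3, c=M1/2=27/16, d=(M2−M1)/(6·2)=-9/32, b=Δ1−h1·(2M1+M2)/6=3/4
t_q=7/2 → seg 1, τ=3/2; S=-3+3/4·τ+27/16·τ²+-9/32·τ³=249/256

  seg 0: a=0 b=-21/8 c=0 d=9/32
  seg 1: a=-3 b=3/4 c=27/16 d=-9/32
S(7/2) = 249/256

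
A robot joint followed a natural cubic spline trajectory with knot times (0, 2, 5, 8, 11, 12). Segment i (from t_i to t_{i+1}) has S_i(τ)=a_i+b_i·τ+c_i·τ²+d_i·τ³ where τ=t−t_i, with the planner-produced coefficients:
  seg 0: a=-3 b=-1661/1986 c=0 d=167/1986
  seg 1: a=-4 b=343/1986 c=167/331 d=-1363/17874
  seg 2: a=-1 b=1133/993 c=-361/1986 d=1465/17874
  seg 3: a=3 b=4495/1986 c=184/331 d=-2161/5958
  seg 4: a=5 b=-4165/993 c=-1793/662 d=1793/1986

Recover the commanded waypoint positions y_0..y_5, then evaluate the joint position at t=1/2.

y_0=-3 y_1=-4 y_2=-1 y_3=3 y_4=5 y_5=-1
S(1/2) = -18047/5296

y_0 = S_0(0) = a_0 = -3
y_1 = S_1(0) = a_1 = -4
y_2 = S_2(0) = a_2 = -1
y_3 = S_3(0) = a_3 = 3
y_4 = S_4(0) = a_4 = 5
y_5 = S_4(1) = -1
t_q=1/2 is in segment 0 (τ=1/2); S_0(τ)=-18047/5296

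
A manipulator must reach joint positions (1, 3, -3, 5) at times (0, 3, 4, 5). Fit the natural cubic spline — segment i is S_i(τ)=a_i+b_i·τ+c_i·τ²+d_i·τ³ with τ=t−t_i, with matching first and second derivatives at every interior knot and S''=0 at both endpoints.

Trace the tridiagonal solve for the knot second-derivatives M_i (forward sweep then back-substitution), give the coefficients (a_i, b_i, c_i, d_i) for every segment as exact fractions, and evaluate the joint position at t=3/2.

  seg 0: a=1 b=428/93 c=0 d=-122/279
  seg 1: a=3 b=-670/93 c=-122/31 d=478/93
  seg 2: a=-3 b=32/93 c=356/31 d=-356/93
S(3/2) = 797/124

Δ: Δ0=2/3, Δ1=-6, Δ2=8
row 1: diag=8, rhs=-40; c'=1/8, d'=-5
row 2: denom=4−1·1/8=31/8; d'=(84−1·-5)/(31/8)=712/31
back: M2=712/31
back: M1=-5−1/8·712/31=-244/31
M: M0=0, M1=-244/31, M2=712/31, M3=0
seg 0: a=1, c=M0/2=0, d=(M1−M0)/(6·3)=-122/279, b=Δ0−h0·(2M0+M1)/6=428/93
seg 1: a=3, c=M1/2=-122/31, d=(M2−M1)/(6·1)=478/93, b=Δ1−h1·(2M1+M2)/6=-670/93
seg 2: a=-3, c=M2/2=356/31, d=(M3−M2)/(6·1)=-356/93, b=Δ2−h2·(2M2+M3)/6=32/93
t_q=3/2 → seg 0, τ=3/2; S=1+428/93·τ+0·τ²+-122/279·τ³=797/124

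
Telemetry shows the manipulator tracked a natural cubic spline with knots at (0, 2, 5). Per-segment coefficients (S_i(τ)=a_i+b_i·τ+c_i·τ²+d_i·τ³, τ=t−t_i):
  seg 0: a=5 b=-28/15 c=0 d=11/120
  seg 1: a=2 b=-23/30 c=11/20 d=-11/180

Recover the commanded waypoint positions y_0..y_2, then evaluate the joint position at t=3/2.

y_0 = S_0(0) = a_0 = 5
y_1 = S_1(0) = a_1 = 2
y_2 = S_1(3) = 3
t_q=3/2 is in segment 0 (τ=3/2); S_0(τ)=803/320

y_0=5 y_1=2 y_2=3
S(3/2) = 803/320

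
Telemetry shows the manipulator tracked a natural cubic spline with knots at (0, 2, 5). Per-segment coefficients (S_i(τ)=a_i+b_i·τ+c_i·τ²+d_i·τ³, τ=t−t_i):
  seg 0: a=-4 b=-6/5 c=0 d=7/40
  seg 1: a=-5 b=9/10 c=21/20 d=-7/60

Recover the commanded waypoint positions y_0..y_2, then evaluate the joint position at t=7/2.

y_0=-4 y_1=-5 y_2=4
S(7/2) = -269/160

y_0 = S_0(0) = a_0 = -4
y_1 = S_1(0) = a_1 = -5
y_2 = S_1(3) = 4
t_q=7/2 is in segment 1 (τ=3/2); S_1(τ)=-269/160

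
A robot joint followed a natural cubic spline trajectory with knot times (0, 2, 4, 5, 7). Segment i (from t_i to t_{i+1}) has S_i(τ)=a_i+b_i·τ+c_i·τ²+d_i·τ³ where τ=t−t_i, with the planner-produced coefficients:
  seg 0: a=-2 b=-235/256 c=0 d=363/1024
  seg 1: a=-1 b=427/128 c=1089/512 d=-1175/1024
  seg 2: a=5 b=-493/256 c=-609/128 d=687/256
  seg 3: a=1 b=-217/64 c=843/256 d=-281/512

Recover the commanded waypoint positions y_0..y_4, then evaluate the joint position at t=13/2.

y_0=-2 y_1=-1 y_2=5 y_3=1 y_4=3
S(13/2) = 6025/4096

y_0 = S_0(0) = a_0 = -2
y_1 = S_1(0) = a_1 = -1
y_2 = S_2(0) = a_2 = 5
y_3 = S_3(0) = a_3 = 1
y_4 = S_3(2) = 3
t_q=13/2 is in segment 3 (τ=3/2); S_3(τ)=6025/4096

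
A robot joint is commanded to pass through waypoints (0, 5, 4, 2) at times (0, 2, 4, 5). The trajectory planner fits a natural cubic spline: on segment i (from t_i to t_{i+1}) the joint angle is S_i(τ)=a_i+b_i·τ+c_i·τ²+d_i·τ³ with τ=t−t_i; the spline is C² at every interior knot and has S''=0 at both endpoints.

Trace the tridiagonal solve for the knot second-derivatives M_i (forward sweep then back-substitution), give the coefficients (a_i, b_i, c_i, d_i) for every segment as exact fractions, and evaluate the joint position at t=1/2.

Δ: Δ0=5/2, Δ1=-1/2, Δ2=-2
row 1: diag=8, rhs=-18; c'=1/4, d'=-9/4
row 2: denom=6−2·1/4=11/2; d'=(-9−2·-9/4)/(11/2)=-9/11
back: M2=-9/11
back: M1=-9/4−1/4·-9/11=-45/22
M: M0=0, M1=-45/22, M2=-9/11, M3=0
seg 0: a=0, c=M0/2=0, d=(M1−M0)/(6·2)=-15/88, b=Δ0−h0·(2M0+M1)/6=35/11
seg 1: a=5, c=M1/2=-45/44, d=(M2−M1)/(6·2)=9/88, b=Δ1−h1·(2M1+M2)/6=25/22
seg 2: a=4, c=M2/2=-9/22, d=(M3−M2)/(6·1)=3/22, b=Δ2−h2·(2M2+M3)/6=-19/11
t_q=1/2 → seg 0, τ=1/2; S=0+35/11·τ+0·τ²+-15/88·τ³=1105/704

  seg 0: a=0 b=35/11 c=0 d=-15/88
  seg 1: a=5 b=25/22 c=-45/44 d=9/88
  seg 2: a=4 b=-19/11 c=-9/22 d=3/22
S(1/2) = 1105/704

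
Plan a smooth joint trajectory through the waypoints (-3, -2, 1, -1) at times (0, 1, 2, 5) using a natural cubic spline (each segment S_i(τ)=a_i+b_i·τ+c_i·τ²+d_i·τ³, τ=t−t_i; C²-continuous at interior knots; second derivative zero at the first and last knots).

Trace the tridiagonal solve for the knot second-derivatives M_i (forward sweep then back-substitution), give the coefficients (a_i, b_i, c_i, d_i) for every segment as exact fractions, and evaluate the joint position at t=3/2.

  seg 0: a=-3 b=34/93 c=0 d=59/93
  seg 1: a=-2 b=211/93 c=59/31 d=-109/93
  seg 2: a=1 b=238/93 c=-50/31 d=50/279
S(3/2) = -133/248

Δ: Δ0=1, Δ1=3, Δ2=-2/3
row 1: diag=4, rhs=12; c'=1/4, d'=3
row 2: denom=8−1·1/4=31/4; d'=(-22−1·3)/(31/4)=-100/31
back: M2=-100/31
back: M1=3−1/4·-100/31=118/31
M: M0=0, M1=118/31, M2=-100/31, M3=0
seg 0: a=-3, c=M0/2=0, d=(M1−M0)/(6·1)=59/93, b=Δ0−h0·(2M0+M1)/6=34/93
seg 1: a=-2, c=M1/2=59/31, d=(M2−M1)/(6·1)=-109/93, b=Δ1−h1·(2M1+M2)/6=211/93
seg 2: a=1, c=M2/2=-50/31, d=(M3−M2)/(6·3)=50/279, b=Δ2−h2·(2M2+M3)/6=238/93
t_q=3/2 → seg 1, τ=1/2; S=-2+211/93·τ+59/31·τ²+-109/93·τ³=-133/248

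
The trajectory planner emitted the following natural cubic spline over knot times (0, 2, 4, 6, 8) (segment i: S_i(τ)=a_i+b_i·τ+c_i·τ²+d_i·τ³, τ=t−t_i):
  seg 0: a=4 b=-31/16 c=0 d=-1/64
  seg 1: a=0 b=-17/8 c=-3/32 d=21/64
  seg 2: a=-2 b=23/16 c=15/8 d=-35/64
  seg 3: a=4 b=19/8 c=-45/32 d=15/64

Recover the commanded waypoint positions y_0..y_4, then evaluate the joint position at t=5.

y_0 = S_0(0) = a_0 = 4
y_1 = S_1(0) = a_1 = 0
y_2 = S_2(0) = a_2 = -2
y_3 = S_3(0) = a_3 = 4
y_4 = S_3(2) = 5
t_q=5 is in segment 2 (τ=1); S_2(τ)=49/64

y_0=4 y_1=0 y_2=-2 y_3=4 y_4=5
S(5) = 49/64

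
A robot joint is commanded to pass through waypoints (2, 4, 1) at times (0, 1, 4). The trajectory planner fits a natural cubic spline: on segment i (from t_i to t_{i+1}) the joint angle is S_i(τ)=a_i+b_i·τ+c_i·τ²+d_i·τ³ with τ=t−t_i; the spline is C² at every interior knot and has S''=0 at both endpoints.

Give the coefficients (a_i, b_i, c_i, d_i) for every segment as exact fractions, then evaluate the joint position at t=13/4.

Δ: Δ0=2, Δ1=-1
row 1: diag=8, rhs=-18; c'=3/8, d'=-9/4
back: M1=-9/4
M: M0=0, M1=-9/4, M2=0
seg 0: a=2, c=M0/2=0, d=(M1−M0)/(6·1)=-3/8, b=Δ0−h0·(2M0+M1)/6=19/8
seg 1: a=4, c=M1/2=-9/8, d=(M2−M1)/(6·3)=1/8, b=Δ1−h1·(2M1+M2)/6=5/4
t_q=13/4 → seg 1, τ=9/4; S=4+5/4·τ+-9/8·τ²+1/8·τ³=1301/512

  seg 0: a=2 b=19/8 c=0 d=-3/8
  seg 1: a=4 b=5/4 c=-9/8 d=1/8
S(13/4) = 1301/512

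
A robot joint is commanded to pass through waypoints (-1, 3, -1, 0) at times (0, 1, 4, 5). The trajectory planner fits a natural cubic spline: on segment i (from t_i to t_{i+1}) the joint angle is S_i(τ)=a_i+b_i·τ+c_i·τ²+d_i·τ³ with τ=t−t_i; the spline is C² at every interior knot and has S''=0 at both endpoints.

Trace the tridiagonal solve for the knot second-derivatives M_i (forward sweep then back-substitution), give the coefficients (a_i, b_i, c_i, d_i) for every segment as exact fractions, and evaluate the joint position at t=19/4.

Δ: Δ0=4, Δ1=-4/3, Δ2=1
row 1: diag=8, rhs=-32; c'=3/8, d'=-4
row 2: denom=8−3·3/8=55/8; d'=(14−3·-4)/(55/8)=208/55
back: M2=208/55
back: M1=-4−3/8·208/55=-298/55
M: M0=0, M1=-298/55, M2=208/55, M3=0
seg 0: a=-1, c=M0/2=0, d=(M1−M0)/(6·1)=-149/165, b=Δ0−h0·(2M0+M1)/6=809/165
seg 1: a=3, c=M1/2=-149/55, d=(M2−M1)/(6·3)=23/45, b=Δ1−h1·(2M1+M2)/6=362/165
seg 2: a=-1, c=M2/2=104/55, d=(M3−M2)/(6·1)=-104/165, b=Δ2−h2·(2M2+M3)/6=-43/165
t_q=19/4 → seg 2, τ=3/4; S=-1+-43/165·τ+104/55·τ²+-104/165·τ³=-35/88

  seg 0: a=-1 b=809/165 c=0 d=-149/165
  seg 1: a=3 b=362/165 c=-149/55 d=23/45
  seg 2: a=-1 b=-43/165 c=104/55 d=-104/165
S(19/4) = -35/88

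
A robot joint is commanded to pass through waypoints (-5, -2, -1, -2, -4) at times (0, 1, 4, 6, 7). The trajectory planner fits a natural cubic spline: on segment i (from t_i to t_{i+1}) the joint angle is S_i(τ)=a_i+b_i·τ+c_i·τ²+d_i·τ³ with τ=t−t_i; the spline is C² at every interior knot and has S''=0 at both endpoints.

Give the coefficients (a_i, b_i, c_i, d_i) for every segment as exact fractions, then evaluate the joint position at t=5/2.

  seg 0: a=-5 b=1988/591 c=0 d=-215/591
  seg 1: a=-2 b=1343/591 c=-215/197 d=263/1773
  seg 2: a=-1 b=-160/591 c=48/197 d=-847/4728
  seg 3: a=-2 b=-1709/1182 c=-655/788 d=655/2364
S(5/2) = -861/1576

Δ: Δ0=3, Δ1=1/3, Δ2=-1/2, Δ3=-2
row 1: diag=8, rhs=-16; c'=3/8, d'=-2
row 2: denom=10−3·3/8=71/8; d'=(-5−3·-2)/(71/8)=8/71
row 3: denom=6−2·16/71=394/71; d'=(-9−2·8/71)/(394/71)=-655/394
back: M3=-655/394
back: M2=8/71−16/71·-655/394=96/197
back: M1=-2−3/8·96/197=-430/197
M: M0=0, M1=-430/197, M2=96/197, M3=-655/394, M4=0
seg 0: a=-5, c=M0/2=0, d=(M1−M0)/(6·1)=-215/591, b=Δ0−h0·(2M0+M1)/6=1988/591
seg 1: a=-2, c=M1/2=-215/197, d=(M2−M1)/(6·3)=263/1773, b=Δ1−h1·(2M1+M2)/6=1343/591
seg 2: a=-1, c=M2/2=48/197, d=(M3−M2)/(6·2)=-847/4728, b=Δ2−h2·(2M2+M3)/6=-160/591
seg 3: a=-2, c=M3/2=-655/788, d=(M4−M3)/(6·1)=655/2364, b=Δ3−h3·(2M3+M4)/6=-1709/1182
t_q=5/2 → seg 1, τ=3/2; S=-2+1343/591·τ+-215/197·τ²+263/1773·τ³=-861/1576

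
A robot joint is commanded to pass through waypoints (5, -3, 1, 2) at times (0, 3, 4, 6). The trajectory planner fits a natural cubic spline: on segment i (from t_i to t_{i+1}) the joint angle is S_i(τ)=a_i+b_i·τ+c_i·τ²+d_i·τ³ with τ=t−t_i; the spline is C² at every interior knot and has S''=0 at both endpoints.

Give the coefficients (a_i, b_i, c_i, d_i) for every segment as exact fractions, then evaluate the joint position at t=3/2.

Δ: Δ0=-8/3, Δ1=4, Δ2=1/2
row 1: diag=8, rhs=40; c'=1/8, d'=5
row 2: denom=6−1·1/8=47/8; d'=(-21−1·5)/(47/8)=-208/47
back: M2=-208/47
back: M1=5−1/8·-208/47=261/47
M: M0=0, M1=261/47, M2=-208/47, M3=0
seg 0: a=5, c=M0/2=0, d=(M1−M0)/(6·3)=29/94, b=Δ0−h0·(2M0+M1)/6=-1535/282
seg 1: a=-3, c=M1/2=261/94, d=(M2−M1)/(6·1)=-469/282, b=Δ1−h1·(2M1+M2)/6=407/141
seg 2: a=1, c=M2/2=-104/47, d=(M3−M2)/(6·2)=52/141, b=Δ2−h2·(2M2+M3)/6=973/282
t_q=3/2 → seg 0, τ=3/2; S=5+-1535/282·τ+0·τ²+29/94·τ³=-1597/752

  seg 0: a=5 b=-1535/282 c=0 d=29/94
  seg 1: a=-3 b=407/141 c=261/94 d=-469/282
  seg 2: a=1 b=973/282 c=-104/47 d=52/141
S(3/2) = -1597/752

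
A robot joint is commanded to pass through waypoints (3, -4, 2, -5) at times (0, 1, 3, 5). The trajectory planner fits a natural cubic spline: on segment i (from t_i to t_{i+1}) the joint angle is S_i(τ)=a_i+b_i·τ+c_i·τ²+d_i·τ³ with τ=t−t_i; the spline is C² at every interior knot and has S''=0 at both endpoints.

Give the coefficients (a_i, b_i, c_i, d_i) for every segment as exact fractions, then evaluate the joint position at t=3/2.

Δ: Δ0=-7, Δ1=3, Δ2=-7/2
row 1: diag=6, rhs=60; c'=1/3, d'=10
row 2: denom=8−2·1/3=22/3; d'=(-39−2·10)/(22/3)=-177/22
back: M2=-177/22
back: M1=10−1/3·-177/22=279/22
M: M0=0, M1=279/22, M2=-177/22, M3=0
seg 0: a=3, c=M0/2=0, d=(M1−M0)/(6·1)=93/44, b=Δ0−h0·(2M0+M1)/6=-401/44
seg 1: a=-4, c=M1/2=279/44, d=(M2−M1)/(6·2)=-19/11, b=Δ1−h1·(2M1+M2)/6=-61/22
seg 2: a=2, c=M2/2=-177/44, d=(M3−M2)/(6·2)=59/88, b=Δ2−h2·(2M2+M3)/6=41/22
t_q=3/2 → seg 1, τ=1/2; S=-4+-61/22·τ+279/44·τ²+-19/11·τ³=-707/176

  seg 0: a=3 b=-401/44 c=0 d=93/44
  seg 1: a=-4 b=-61/22 c=279/44 d=-19/11
  seg 2: a=2 b=41/22 c=-177/44 d=59/88
S(3/2) = -707/176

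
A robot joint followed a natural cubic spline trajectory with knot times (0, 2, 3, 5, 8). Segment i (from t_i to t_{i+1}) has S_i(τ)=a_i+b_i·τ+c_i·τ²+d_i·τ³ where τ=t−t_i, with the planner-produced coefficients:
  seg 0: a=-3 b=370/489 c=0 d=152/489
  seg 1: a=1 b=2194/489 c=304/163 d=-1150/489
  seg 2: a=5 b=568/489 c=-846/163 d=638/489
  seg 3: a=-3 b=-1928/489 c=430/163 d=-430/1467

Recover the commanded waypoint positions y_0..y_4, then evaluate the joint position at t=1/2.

y_0=-3 y_1=1 y_2=5 y_3=-3 y_4=1
S(1/2) = -421/163

y_0 = S_0(0) = a_0 = -3
y_1 = S_1(0) = a_1 = 1
y_2 = S_2(0) = a_2 = 5
y_3 = S_3(0) = a_3 = -3
y_4 = S_3(3) = 1
t_q=1/2 is in segment 0 (τ=1/2); S_0(τ)=-421/163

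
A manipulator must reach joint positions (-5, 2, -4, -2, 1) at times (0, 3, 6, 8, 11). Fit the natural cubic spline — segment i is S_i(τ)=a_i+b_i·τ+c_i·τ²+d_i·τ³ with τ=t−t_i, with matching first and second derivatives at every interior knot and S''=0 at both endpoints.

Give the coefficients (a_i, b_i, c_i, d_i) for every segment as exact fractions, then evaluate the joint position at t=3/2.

Δ: Δ0=7/3, Δ1=-2, Δ2=1, Δ3=1
row 1: diag=12, rhs=-26; c'=1/4, d'=-13/6
row 2: denom=10−3·1/4=37/4; d'=(18−3·-13/6)/(37/4)=98/37
row 3: denom=10−2·8/37=354/37; d'=(0−2·98/37)/(354/37)=-98/177
back: M3=-98/177
back: M2=98/37−8/37·-98/177=490/177
back: M1=-13/6−1/4·490/177=-506/177
M: M0=0, M1=-506/177, M2=490/177, M3=-98/177, M4=0
seg 0: a=-5, c=M0/2=0, d=(M1−M0)/(6·3)=-253/1593, b=Δ0−h0·(2M0+M1)/6=222/59
seg 1: a=2, c=M1/2=-253/177, d=(M2−M1)/(6·3)=166/531, b=Δ1−h1·(2M1+M2)/6=-31/59
seg 2: a=-4, c=M2/2=245/177, d=(M3−M2)/(6·2)=-49/177, b=Δ2−h2·(2M2+M3)/6=-39/59
seg 3: a=-2, c=M3/2=-49/177, d=(M4−M3)/(6·3)=49/1593, b=Δ3−h3·(2M3+M4)/6=275/177
t_q=3/2 → seg 0, τ=3/2; S=-5+222/59·τ+0·τ²+-253/1593·τ³=51/472

  seg 0: a=-5 b=222/59 c=0 d=-253/1593
  seg 1: a=2 b=-31/59 c=-253/177 d=166/531
  seg 2: a=-4 b=-39/59 c=245/177 d=-49/177
  seg 3: a=-2 b=275/177 c=-49/177 d=49/1593
S(3/2) = 51/472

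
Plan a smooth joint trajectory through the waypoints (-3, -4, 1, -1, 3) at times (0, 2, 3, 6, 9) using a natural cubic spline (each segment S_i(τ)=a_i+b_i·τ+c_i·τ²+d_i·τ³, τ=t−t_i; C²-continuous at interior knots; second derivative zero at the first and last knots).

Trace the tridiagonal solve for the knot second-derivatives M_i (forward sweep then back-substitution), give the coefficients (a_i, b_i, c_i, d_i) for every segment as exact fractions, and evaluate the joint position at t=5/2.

  seg 0: a=-3 b=-8/3 c=0 d=13/24
  seg 1: a=-4 b=23/6 c=13/4 d=-25/12
  seg 2: a=1 b=49/12 c=-3 d=17/36
  seg 3: a=-1 b=-7/6 c=5/4 d=-5/36
S(5/2) = -49/32

Δ: Δ0=-1/2, Δ1=5, Δ2=-2/3, Δ3=4/3
row 1: diag=6, rhs=33; c'=1/6, d'=11/2
row 2: denom=8−1·1/6=47/6; d'=(-34−1·11/2)/(47/6)=-237/47
row 3: denom=12−3·18/47=510/47; d'=(12−3·-237/47)/(510/47)=5/2
back: M3=5/2
back: M2=-237/47−18/47·5/2=-6
back: M1=11/2−1/6·-6=13/2
M: M0=0, M1=13/2, M2=-6, M3=5/2, M4=0
seg 0: a=-3, c=M0/2=0, d=(M1−M0)/(6·2)=13/24, b=Δ0−h0·(2M0+M1)/6=-8/3
seg 1: a=-4, c=M1/2=13/4, d=(M2−M1)/(6·1)=-25/12, b=Δ1−h1·(2M1+M2)/6=23/6
seg 2: a=1, c=M2/2=-3, d=(M3−M2)/(6·3)=17/36, b=Δ2−h2·(2M2+M3)/6=49/12
seg 3: a=-1, c=M3/2=5/4, d=(M4−M3)/(6·3)=-5/36, b=Δ3−h3·(2M3+M4)/6=-7/6
t_q=5/2 → seg 1, τ=1/2; S=-4+23/6·τ+13/4·τ²+-25/12·τ³=-49/32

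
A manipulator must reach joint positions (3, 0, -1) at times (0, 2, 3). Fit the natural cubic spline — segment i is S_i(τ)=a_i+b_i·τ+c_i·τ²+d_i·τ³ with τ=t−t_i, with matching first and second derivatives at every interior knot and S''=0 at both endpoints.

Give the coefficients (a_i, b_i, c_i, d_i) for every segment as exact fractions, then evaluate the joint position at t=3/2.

  seg 0: a=3 b=-5/3 c=0 d=1/24
  seg 1: a=0 b=-7/6 c=1/4 d=-1/12
S(3/2) = 41/64

Δ: Δ0=-3/2, Δ1=-1
row 1: diag=6, rhs=3; c'=1/6, d'=1/2
back: M1=1/2
M: M0=0, M1=1/2, M2=0
seg 0: a=3, c=M0/2=0, d=(M1−M0)/(6·2)=1/24, b=Δ0−h0·(2M0+M1)/6=-5/3
seg 1: a=0, c=M1/2=1/4, d=(M2−M1)/(6·1)=-1/12, b=Δ1−h1·(2M1+M2)/6=-7/6
t_q=3/2 → seg 0, τ=3/2; S=3+-5/3·τ+0·τ²+1/24·τ³=41/64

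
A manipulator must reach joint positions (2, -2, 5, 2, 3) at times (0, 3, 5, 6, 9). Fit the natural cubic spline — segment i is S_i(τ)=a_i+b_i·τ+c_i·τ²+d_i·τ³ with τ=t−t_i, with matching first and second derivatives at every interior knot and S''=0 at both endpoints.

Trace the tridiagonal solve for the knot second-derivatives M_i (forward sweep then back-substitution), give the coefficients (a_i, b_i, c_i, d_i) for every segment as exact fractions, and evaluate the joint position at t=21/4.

Δ: Δ0=-4/3, Δ1=7/2, Δ2=-3, Δ3=1/3
row 1: diag=10, rhs=29; c'=1/5, d'=29/10
row 2: denom=6−2·1/5=28/5; d'=(-39−2·29/10)/(28/5)=-8
row 3: denom=8−1·5/28=219/28; d'=(20−1·-8)/(219/28)=784/219
back: M3=784/219
back: M2=-8−5/28·784/219=-1892/219
back: M1=29/10−1/5·-1892/219=2027/438
M: M0=0, M1=2027/438, M2=-1892/219, M3=784/219, M4=0
seg 0: a=2, c=M0/2=0, d=(M1−M0)/(6·3)=2027/7884, b=Δ0−h0·(2M0+M1)/6=-1065/292
seg 1: a=-2, c=M1/2=2027/876, d=(M2−M1)/(6·2)=-1937/1752, b=Δ1−h1·(2M1+M2)/6=481/146
seg 2: a=5, c=M2/2=-946/219, d=(M3−M2)/(6·1)=446/219, b=Δ2−h2·(2M2+M3)/6=-157/219
seg 3: a=2, c=M3/2=392/219, d=(M4−M3)/(6·3)=-392/1971, b=Δ3−h3·(2M3+M4)/6=-237/73
t_q=21/4 → seg 2, τ=1/4; S=5+-157/219·τ+-946/219·τ²+446/219·τ³=10705/2336

  seg 0: a=2 b=-1065/292 c=0 d=2027/7884
  seg 1: a=-2 b=481/146 c=2027/876 d=-1937/1752
  seg 2: a=5 b=-157/219 c=-946/219 d=446/219
  seg 3: a=2 b=-237/73 c=392/219 d=-392/1971
S(21/4) = 10705/2336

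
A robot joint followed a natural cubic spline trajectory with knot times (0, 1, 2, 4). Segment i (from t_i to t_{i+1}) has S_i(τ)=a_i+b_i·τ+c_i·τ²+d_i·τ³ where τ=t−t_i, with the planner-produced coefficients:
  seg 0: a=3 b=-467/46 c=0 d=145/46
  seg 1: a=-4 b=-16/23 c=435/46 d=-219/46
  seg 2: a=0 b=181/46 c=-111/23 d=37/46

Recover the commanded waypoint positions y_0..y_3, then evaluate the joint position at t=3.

y_0=3 y_1=-4 y_2=0 y_3=-5
S(3) = -2/23

y_0 = S_0(0) = a_0 = 3
y_1 = S_1(0) = a_1 = -4
y_2 = S_2(0) = a_2 = 0
y_3 = S_2(2) = -5
t_q=3 is in segment 2 (τ=1); S_2(τ)=-2/23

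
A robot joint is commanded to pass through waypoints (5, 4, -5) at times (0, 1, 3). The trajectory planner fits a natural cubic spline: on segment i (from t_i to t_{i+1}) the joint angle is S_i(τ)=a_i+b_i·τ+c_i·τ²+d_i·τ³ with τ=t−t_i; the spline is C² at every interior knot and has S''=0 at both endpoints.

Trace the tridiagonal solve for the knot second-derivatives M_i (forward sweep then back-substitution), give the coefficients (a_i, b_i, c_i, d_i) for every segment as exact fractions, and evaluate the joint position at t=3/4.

Δ: Δ0=-1, Δ1=-9/2
row 1: diag=6, rhs=-21; c'=1/3, d'=-7/2
back: M1=-7/2
M: M0=0, M1=-7/2, M2=0
seg 0: a=5, c=M0/2=0, d=(M1−M0)/(6·1)=-7/12, b=Δ0−h0·(2M0+M1)/6=-5/12
seg 1: a=4, c=M1/2=-7/4, d=(M2−M1)/(6·2)=7/24, b=Δ1−h1·(2M1+M2)/6=-13/6
t_q=3/4 → seg 0, τ=3/4; S=5+-5/12·τ+0·τ²+-7/12·τ³=1137/256

  seg 0: a=5 b=-5/12 c=0 d=-7/12
  seg 1: a=4 b=-13/6 c=-7/4 d=7/24
S(3/4) = 1137/256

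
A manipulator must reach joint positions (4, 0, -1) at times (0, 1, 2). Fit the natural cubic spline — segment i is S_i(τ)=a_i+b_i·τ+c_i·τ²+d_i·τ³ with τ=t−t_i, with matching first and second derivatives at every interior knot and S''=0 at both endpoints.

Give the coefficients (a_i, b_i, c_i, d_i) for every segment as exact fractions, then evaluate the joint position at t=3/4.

Δ: Δ0=-4, Δ1=-1
row 1: diag=4, rhs=18; c'=1/4, d'=9/2
back: M1=9/2
M: M0=0, M1=9/2, M2=0
seg 0: a=4, c=M0/2=0, d=(M1−M0)/(6·1)=3/4, b=Δ0−h0·(2M0+M1)/6=-19/4
seg 1: a=0, c=M1/2=9/4, d=(M2−M1)/(6·1)=-3/4, b=Δ1−h1·(2M1+M2)/6=-5/2
t_q=3/4 → seg 0, τ=3/4; S=4+-19/4·τ+0·τ²+3/4·τ³=193/256

  seg 0: a=4 b=-19/4 c=0 d=3/4
  seg 1: a=0 b=-5/2 c=9/4 d=-3/4
S(3/4) = 193/256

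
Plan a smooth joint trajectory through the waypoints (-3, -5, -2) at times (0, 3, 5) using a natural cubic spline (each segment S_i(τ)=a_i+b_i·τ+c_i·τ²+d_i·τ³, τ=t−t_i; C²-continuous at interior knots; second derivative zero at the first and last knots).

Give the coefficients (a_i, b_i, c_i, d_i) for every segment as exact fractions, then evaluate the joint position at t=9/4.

  seg 0: a=-3 b=-79/60 c=0 d=13/180
  seg 1: a=-5 b=19/30 c=13/20 d=-13/120
S(9/4) = -6579/1280

Δ: Δ0=-2/3, Δ1=3/2
row 1: diag=10, rhs=13; c'=1/5, d'=13/10
back: M1=13/10
M: M0=0, M1=13/10, M2=0
seg 0: a=-3, c=M0/2=0, d=(M1−M0)/(6·3)=13/180, b=Δ0−h0·(2M0+M1)/6=-79/60
seg 1: a=-5, c=M1/2=13/20, d=(M2−M1)/(6·2)=-13/120, b=Δ1−h1·(2M1+M2)/6=19/30
t_q=9/4 → seg 0, τ=9/4; S=-3+-79/60·τ+0·τ²+13/180·τ³=-6579/1280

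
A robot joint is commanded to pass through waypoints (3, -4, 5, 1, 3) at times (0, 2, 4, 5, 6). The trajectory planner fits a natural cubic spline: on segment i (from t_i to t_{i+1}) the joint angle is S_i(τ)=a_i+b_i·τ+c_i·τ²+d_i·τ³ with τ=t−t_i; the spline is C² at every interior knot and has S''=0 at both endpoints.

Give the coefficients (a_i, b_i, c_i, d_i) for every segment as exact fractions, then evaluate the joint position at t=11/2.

  seg 0: a=3 b=-93/14 c=0 d=11/14
  seg 1: a=-4 b=39/14 c=33/7 d=-27/14
  seg 2: a=5 b=-3/2 c=-48/7 d=61/14
  seg 3: a=1 b=-15/7 c=87/14 d=-29/14
S(11/2) = 137/112

Δ: Δ0=-7/2, Δ1=9/2, Δ2=-4, Δ3=2
row 1: diag=8, rhs=48; c'=1/4, d'=6
row 2: denom=6−2·1/4=11/2; d'=(-51−2·6)/(11/2)=-126/11
row 3: denom=4−1·2/11=42/11; d'=(36−1·-126/11)/(42/11)=87/7
back: M3=87/7
back: M2=-126/11−2/11·87/7=-96/7
back: M1=6−1/4·-96/7=66/7
M: M0=0, M1=66/7, M2=-96/7, M3=87/7, M4=0
seg 0: a=3, c=M0/2=0, d=(M1−M0)/(6·2)=11/14, b=Δ0−h0·(2M0+M1)/6=-93/14
seg 1: a=-4, c=M1/2=33/7, d=(M2−M1)/(6·2)=-27/14, b=Δ1−h1·(2M1+M2)/6=39/14
seg 2: a=5, c=M2/2=-48/7, d=(M3−M2)/(6·1)=61/14, b=Δ2−h2·(2M2+M3)/6=-3/2
seg 3: a=1, c=M3/2=87/14, d=(M4−M3)/(6·1)=-29/14, b=Δ3−h3·(2M3+M4)/6=-15/7
t_q=11/2 → seg 3, τ=1/2; S=1+-15/7·τ+87/14·τ²+-29/14·τ³=137/112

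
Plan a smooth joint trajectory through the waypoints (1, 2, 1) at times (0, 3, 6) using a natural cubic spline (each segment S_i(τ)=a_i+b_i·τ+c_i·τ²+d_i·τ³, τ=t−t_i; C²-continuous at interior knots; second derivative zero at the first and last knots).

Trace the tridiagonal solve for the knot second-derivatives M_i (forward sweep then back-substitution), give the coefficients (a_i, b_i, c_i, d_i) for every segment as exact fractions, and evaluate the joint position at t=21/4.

  seg 0: a=1 b=1/2 c=0 d=-1/54
  seg 1: a=2 b=0 c=-1/6 d=1/54
S(21/4) = 175/128

Δ: Δ0=1/3, Δ1=-1/3
row 1: diag=12, rhs=-4; c'=1/4, d'=-1/3
back: M1=-1/3
M: M0=0, M1=-1/3, M2=0
seg 0: a=1, c=M0/2=0, d=(M1−M0)/(6·3)=-1/54, b=Δ0−h0·(2M0+M1)/6=1/2
seg 1: a=2, c=M1/2=-1/6, d=(M2−M1)/(6·3)=1/54, b=Δ1−h1·(2M1+M2)/6=0
t_q=21/4 → seg 1, τ=9/4; S=2+0·τ+-1/6·τ²+1/54·τ³=175/128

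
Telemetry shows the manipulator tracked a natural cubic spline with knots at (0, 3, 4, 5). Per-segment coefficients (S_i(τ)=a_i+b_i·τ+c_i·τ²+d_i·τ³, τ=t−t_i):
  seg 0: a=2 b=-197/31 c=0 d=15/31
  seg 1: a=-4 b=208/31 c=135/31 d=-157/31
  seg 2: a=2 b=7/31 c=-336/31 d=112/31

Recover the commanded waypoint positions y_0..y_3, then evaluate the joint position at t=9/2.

y_0 = S_0(0) = a_0 = 2
y_1 = S_1(0) = a_1 = -4
y_2 = S_2(0) = a_2 = 2
y_3 = S_2(1) = -5
t_q=9/2 is in segment 2 (τ=1/2); S_2(τ)=-9/62

y_0=2 y_1=-4 y_2=2 y_3=-5
S(9/2) = -9/62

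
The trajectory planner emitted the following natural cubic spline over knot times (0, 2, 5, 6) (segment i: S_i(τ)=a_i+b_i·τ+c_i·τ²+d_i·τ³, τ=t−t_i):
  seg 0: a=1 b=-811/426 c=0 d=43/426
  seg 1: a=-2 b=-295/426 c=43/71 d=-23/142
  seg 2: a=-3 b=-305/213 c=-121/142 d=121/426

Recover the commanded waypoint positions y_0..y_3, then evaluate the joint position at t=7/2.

y_0 = S_0(0) = a_0 = 1
y_1 = S_1(0) = a_1 = -2
y_2 = S_2(0) = a_2 = -3
y_3 = S_2(1) = -5
t_q=7/2 is in segment 1 (τ=3/2); S_1(τ)=-2525/1136

y_0=1 y_1=-2 y_2=-3 y_3=-5
S(7/2) = -2525/1136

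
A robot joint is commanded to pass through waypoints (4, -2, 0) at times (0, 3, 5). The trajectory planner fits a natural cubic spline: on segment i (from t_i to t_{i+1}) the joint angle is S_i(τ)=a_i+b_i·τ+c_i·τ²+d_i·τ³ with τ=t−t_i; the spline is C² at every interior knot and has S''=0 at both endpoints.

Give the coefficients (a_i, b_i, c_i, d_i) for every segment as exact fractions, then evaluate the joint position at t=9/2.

Δ: Δ0=-2, Δ1=1
row 1: diag=10, rhs=18; c'=1/5, d'=9/5
back: M1=9/5
M: M0=0, M1=9/5, M2=0
seg 0: a=4, c=M0/2=0, d=(M1−M0)/(6·3)=1/10, b=Δ0−h0·(2M0+M1)/6=-29/10
seg 1: a=-2, c=M1/2=9/10, d=(M2−M1)/(6·2)=-3/20, b=Δ1−h1·(2M1+M2)/6=-1/5
t_q=9/2 → seg 1, τ=3/2; S=-2+-1/5·τ+9/10·τ²+-3/20·τ³=-25/32

  seg 0: a=4 b=-29/10 c=0 d=1/10
  seg 1: a=-2 b=-1/5 c=9/10 d=-3/20
S(9/2) = -25/32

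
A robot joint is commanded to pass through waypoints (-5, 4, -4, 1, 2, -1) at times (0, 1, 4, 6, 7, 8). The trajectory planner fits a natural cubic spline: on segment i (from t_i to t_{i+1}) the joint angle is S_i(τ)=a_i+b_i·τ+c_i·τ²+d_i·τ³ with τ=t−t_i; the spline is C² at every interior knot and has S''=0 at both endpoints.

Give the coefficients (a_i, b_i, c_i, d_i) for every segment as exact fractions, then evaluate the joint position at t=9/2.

Δ: Δ0=9, Δ1=-8/3, Δ2=5/2, Δ3=1, Δ4=-3
row 1: diag=8, rhs=-70; c'=3/8, d'=-35/4
row 2: denom=10−3·3/8=71/8; d'=(31−3·-35/4)/(71/8)=458/71
row 3: denom=6−2·16/71=394/71; d'=(-9−2·458/71)/(394/71)=-1555/394
row 4: denom=4−1·71/394=1505/394; d'=(-24−1·-1555/394)/(1505/394)=-7901/1505
back: M4=-7901/1505
back: M3=-1555/394−71/394·-7901/1505=-4516/1505
back: M2=458/71−16/71·-4516/1505=10726/1505
back: M1=-35/4−3/8·10726/1505=-17191/1505
M: M0=0, M1=-17191/1505, M2=10726/1505, M3=-4516/1505, M4=-7901/1505, M5=0
seg 0: a=-5, c=M0/2=0, d=(M1−M0)/(6·1)=-17191/9030, b=Δ0−h0·(2M0+M1)/6=98461/9030
seg 1: a=4, c=M1/2=-17191/3010, d=(M2−M1)/(6·3)=27917/27090, b=Δ1−h1·(2M1+M2)/6=23444/4515
seg 2: a=-4, c=M2/2=5363/1505, d=(M3−M2)/(6·2)=-7621/9030, b=Δ2−h2·(2M2+M3)/6=-11297/9030
seg 3: a=1, c=M3/2=-2258/1505, d=(M4−M3)/(6·1)=-677/1806, b=Δ3−h3·(2M3+M4)/6=3709/1290
seg 4: a=2, c=M4/2=-7901/3010, d=(M5−M4)/(6·1)=7901/9030, b=Δ4−h4·(2M4+M5)/6=-5644/4515
t_q=9/2 → seg 2, τ=1/2; S=-4+-11297/9030·τ+5363/1505·τ²+-7621/9030·τ³=-92471/24080

  seg 0: a=-5 b=98461/9030 c=0 d=-17191/9030
  seg 1: a=4 b=23444/4515 c=-17191/3010 d=27917/27090
  seg 2: a=-4 b=-11297/9030 c=5363/1505 d=-7621/9030
  seg 3: a=1 b=3709/1290 c=-2258/1505 d=-677/1806
  seg 4: a=2 b=-5644/4515 c=-7901/3010 d=7901/9030
S(9/2) = -92471/24080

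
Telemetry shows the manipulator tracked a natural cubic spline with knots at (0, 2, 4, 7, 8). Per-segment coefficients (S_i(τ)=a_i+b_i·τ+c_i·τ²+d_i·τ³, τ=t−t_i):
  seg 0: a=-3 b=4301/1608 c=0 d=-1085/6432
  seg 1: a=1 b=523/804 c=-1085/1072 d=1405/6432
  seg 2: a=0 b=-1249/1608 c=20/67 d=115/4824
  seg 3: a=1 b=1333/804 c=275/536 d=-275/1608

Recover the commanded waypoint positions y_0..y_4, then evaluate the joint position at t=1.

y_0=-3 y_1=1 y_2=0 y_3=1 y_4=3
S(1) = -1059/2144

y_0 = S_0(0) = a_0 = -3
y_1 = S_1(0) = a_1 = 1
y_2 = S_2(0) = a_2 = 0
y_3 = S_3(0) = a_3 = 1
y_4 = S_3(1) = 3
t_q=1 is in segment 0 (τ=1); S_0(τ)=-1059/2144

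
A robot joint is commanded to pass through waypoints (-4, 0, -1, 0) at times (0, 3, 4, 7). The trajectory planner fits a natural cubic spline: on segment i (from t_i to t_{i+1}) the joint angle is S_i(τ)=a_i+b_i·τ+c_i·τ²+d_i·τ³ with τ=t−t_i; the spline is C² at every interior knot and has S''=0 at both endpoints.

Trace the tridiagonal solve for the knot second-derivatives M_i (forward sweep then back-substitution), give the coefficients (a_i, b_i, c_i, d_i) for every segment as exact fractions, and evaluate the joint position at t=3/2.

  seg 0: a=-4 b=16/7 c=0 d=-20/189
  seg 1: a=0 b=-4/7 c=-20/21 d=11/21
  seg 2: a=-1 b=-19/21 c=13/21 d=-13/189
S(3/2) = -13/14

Δ: Δ0=4/3, Δ1=-1, Δ2=1/3
row 1: diag=8, rhs=-14; c'=1/8, d'=-7/4
row 2: denom=8−1·1/8=63/8; d'=(8−1·-7/4)/(63/8)=26/21
back: M2=26/21
back: M1=-7/4−1/8·26/21=-40/21
M: M0=0, M1=-40/21, M2=26/21, M3=0
seg 0: a=-4, c=M0/2=0, d=(M1−M0)/(6·3)=-20/189, b=Δ0−h0·(2M0+M1)/6=16/7
seg 1: a=0, c=M1/2=-20/21, d=(M2−M1)/(6·1)=11/21, b=Δ1−h1·(2M1+M2)/6=-4/7
seg 2: a=-1, c=M2/2=13/21, d=(M3−M2)/(6·3)=-13/189, b=Δ2−h2·(2M2+M3)/6=-19/21
t_q=3/2 → seg 0, τ=3/2; S=-4+16/7·τ+0·τ²+-20/189·τ³=-13/14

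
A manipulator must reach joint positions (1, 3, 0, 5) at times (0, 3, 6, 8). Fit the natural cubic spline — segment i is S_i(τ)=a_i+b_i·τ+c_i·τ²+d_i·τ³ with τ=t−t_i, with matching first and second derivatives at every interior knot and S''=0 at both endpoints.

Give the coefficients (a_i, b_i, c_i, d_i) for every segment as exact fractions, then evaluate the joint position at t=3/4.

  seg 0: a=1 b=311/222 c=0 d=-163/1998
  seg 1: a=3 b=-89/111 c=-163/222 d=445/1998
  seg 2: a=0 b=179/222 c=47/37 d=-47/222
S(3/4) = 9549/4736

Δ: Δ0=2/3, Δ1=-1, Δ2=5/2
row 1: diag=12, rhs=-10; c'=1/4, d'=-5/6
row 2: denom=10−3·1/4=37/4; d'=(21−3·-5/6)/(37/4)=94/37
back: M2=94/37
back: M1=-5/6−1/4·94/37=-163/111
M: M0=0, M1=-163/111, M2=94/37, M3=0
seg 0: a=1, c=M0/2=0, d=(M1−M0)/(6·3)=-163/1998, b=Δ0−h0·(2M0+M1)/6=311/222
seg 1: a=3, c=M1/2=-163/222, d=(M2−M1)/(6·3)=445/1998, b=Δ1−h1·(2M1+M2)/6=-89/111
seg 2: a=0, c=M2/2=47/37, d=(M3−M2)/(6·2)=-47/222, b=Δ2−h2·(2M2+M3)/6=179/222
t_q=3/4 → seg 0, τ=3/4; S=1+311/222·τ+0·τ²+-163/1998·τ³=9549/4736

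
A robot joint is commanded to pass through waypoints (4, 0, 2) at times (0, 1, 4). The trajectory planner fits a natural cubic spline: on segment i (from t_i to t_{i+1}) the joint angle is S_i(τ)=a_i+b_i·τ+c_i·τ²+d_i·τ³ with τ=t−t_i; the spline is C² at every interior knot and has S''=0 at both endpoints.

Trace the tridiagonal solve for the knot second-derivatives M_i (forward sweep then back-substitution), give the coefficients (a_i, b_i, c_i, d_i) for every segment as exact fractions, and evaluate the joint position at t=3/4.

Δ: Δ0=-4, Δ1=2/3
row 1: diag=8, rhs=28; c'=3/8, d'=7/2
back: M1=7/2
M: M0=0, M1=7/2, M2=0
seg 0: a=4, c=M0/2=0, d=(M1−M0)/(6·1)=7/12, b=Δ0−h0·(2M0+M1)/6=-55/12
seg 1: a=0, c=M1/2=7/4, d=(M2−M1)/(6·3)=-7/36, b=Δ1−h1·(2M1+M2)/6=-17/6
t_q=3/4 → seg 0, τ=3/4; S=4+-55/12·τ+0·τ²+7/12·τ³=207/256

  seg 0: a=4 b=-55/12 c=0 d=7/12
  seg 1: a=0 b=-17/6 c=7/4 d=-7/36
S(3/4) = 207/256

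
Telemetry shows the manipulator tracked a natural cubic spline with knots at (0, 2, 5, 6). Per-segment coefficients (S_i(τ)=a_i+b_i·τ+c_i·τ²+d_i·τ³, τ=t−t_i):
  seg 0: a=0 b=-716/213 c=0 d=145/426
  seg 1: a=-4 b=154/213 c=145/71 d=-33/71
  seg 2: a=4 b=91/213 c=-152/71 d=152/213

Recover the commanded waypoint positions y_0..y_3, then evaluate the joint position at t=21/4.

y_0 = S_0(0) = a_0 = 0
y_1 = S_1(0) = a_1 = -4
y_2 = S_2(0) = a_2 = 4
y_3 = S_2(1) = 3
t_q=21/4 is in segment 2 (τ=1/4); S_2(τ)=2263/568

y_0=0 y_1=-4 y_2=4 y_3=3
S(21/4) = 2263/568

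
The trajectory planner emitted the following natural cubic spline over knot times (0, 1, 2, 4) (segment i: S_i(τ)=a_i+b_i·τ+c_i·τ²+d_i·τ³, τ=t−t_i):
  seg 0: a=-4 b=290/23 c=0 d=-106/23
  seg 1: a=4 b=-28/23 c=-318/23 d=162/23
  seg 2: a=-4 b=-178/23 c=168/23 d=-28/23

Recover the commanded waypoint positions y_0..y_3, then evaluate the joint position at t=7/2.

y_0=-4 y_1=4 y_2=-4 y_3=0
S(7/2) = -151/46

y_0 = S_0(0) = a_0 = -4
y_1 = S_1(0) = a_1 = 4
y_2 = S_2(0) = a_2 = -4
y_3 = S_2(2) = 0
t_q=7/2 is in segment 2 (τ=3/2); S_2(τ)=-151/46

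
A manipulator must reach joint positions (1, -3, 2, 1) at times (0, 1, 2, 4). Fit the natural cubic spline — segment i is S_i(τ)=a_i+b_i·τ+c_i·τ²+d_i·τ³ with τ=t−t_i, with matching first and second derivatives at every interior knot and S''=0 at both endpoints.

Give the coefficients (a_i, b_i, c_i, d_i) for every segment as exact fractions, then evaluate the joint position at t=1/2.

  seg 0: a=1 b=-303/46 c=0 d=119/46
  seg 1: a=-3 b=27/23 c=357/46 d=-181/46
  seg 2: a=2 b=225/46 c=-93/23 d=31/46
S(1/2) = -725/368

Δ: Δ0=-4, Δ1=5, Δ2=-1/2
row 1: diag=4, rhs=54; c'=1/4, d'=27/2
row 2: denom=6−1·1/4=23/4; d'=(-33−1·27/2)/(23/4)=-186/23
back: M2=-186/23
back: M1=27/2−1/4·-186/23=357/23
M: M0=0, M1=357/23, M2=-186/23, M3=0
seg 0: a=1, c=M0/2=0, d=(M1−M0)/(6·1)=119/46, b=Δ0−h0·(2M0+M1)/6=-303/46
seg 1: a=-3, c=M1/2=357/46, d=(M2−M1)/(6·1)=-181/46, b=Δ1−h1·(2M1+M2)/6=27/23
seg 2: a=2, c=M2/2=-93/23, d=(M3−M2)/(6·2)=31/46, b=Δ2−h2·(2M2+M3)/6=225/46
t_q=1/2 → seg 0, τ=1/2; S=1+-303/46·τ+0·τ²+119/46·τ³=-725/368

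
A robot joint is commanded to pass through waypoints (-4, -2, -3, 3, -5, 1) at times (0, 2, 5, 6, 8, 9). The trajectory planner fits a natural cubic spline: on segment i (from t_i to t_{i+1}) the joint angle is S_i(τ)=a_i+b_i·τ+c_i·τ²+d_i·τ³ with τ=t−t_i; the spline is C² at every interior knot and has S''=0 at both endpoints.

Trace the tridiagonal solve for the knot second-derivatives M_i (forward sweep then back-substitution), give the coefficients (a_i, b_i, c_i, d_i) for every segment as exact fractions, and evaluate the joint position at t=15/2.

Δ: Δ0=1, Δ1=-1/3, Δ2=6, Δ3=-4, Δ4=6
row 1: diag=10, rhs=-8; c'=3/10, d'=-4/5
row 2: denom=8−3·3/10=71/10; d'=(38−3·-4/5)/(71/10)=404/71
row 3: denom=6−1·10/71=416/71; d'=(-60−1·404/71)/(416/71)=-583/52
row 4: denom=6−2·71/208=553/104; d'=(60−2·-583/52)/(553/104)=8572/553
back: M4=8572/553
back: M3=-583/52−71/208·8572/553=-9126/553
back: M2=404/71−10/71·-9126/553=4432/553
back: M1=-4/5−3/10·4432/553=-1772/553
M: M0=0, M1=-1772/553, M2=4432/553, M3=-9126/553, M4=8572/553, M5=0
seg 0: a=-4, c=M0/2=0, d=(M1−M0)/(6·2)=-443/1659, b=Δ0−h0·(2M0+M1)/6=3431/1659
seg 1: a=-2, c=M1/2=-886/553, d=(M2−M1)/(6·3)=1034/1659, b=Δ1−h1·(2M1+M2)/6=-1885/1659
seg 2: a=-3, c=M2/2=2216/553, d=(M3−M2)/(6·1)=-6779/1659, b=Δ2−h2·(2M2+M3)/6=10085/1659
seg 3: a=3, c=M3/2=-4563/553, d=(M4−M3)/(6·2)=8849/3318, b=Δ3−h3·(2M3+M4)/6=3044/1659
seg 4: a=-5, c=M4/2=4286/553, d=(M5−M4)/(6·1)=-4286/1659, b=Δ4−h4·(2M4+M5)/6=1382/1659
t_q=15/2 → seg 3, τ=3/2; S=3+3044/1659·τ+-4563/553·τ²+8849/3318·τ³=-33731/8848

  seg 0: a=-4 b=3431/1659 c=0 d=-443/1659
  seg 1: a=-2 b=-1885/1659 c=-886/553 d=1034/1659
  seg 2: a=-3 b=10085/1659 c=2216/553 d=-6779/1659
  seg 3: a=3 b=3044/1659 c=-4563/553 d=8849/3318
  seg 4: a=-5 b=1382/1659 c=4286/553 d=-4286/1659
S(15/2) = -33731/8848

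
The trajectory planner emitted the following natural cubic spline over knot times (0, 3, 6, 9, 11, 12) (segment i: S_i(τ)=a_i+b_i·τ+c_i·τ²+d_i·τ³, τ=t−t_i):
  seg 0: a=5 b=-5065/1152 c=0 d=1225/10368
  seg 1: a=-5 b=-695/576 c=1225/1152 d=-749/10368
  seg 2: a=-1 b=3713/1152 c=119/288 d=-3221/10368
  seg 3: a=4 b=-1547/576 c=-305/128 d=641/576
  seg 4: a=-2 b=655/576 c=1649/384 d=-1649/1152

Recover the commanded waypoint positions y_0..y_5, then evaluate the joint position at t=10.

y_0=5 y_1=-5 y_2=-1 y_3=4 y_4=-2 y_5=2
S(10) = 17/384

y_0 = S_0(0) = a_0 = 5
y_1 = S_1(0) = a_1 = -5
y_2 = S_2(0) = a_2 = -1
y_3 = S_3(0) = a_3 = 4
y_4 = S_4(0) = a_4 = -2
y_5 = S_4(1) = 2
t_q=10 is in segment 3 (τ=1); S_3(τ)=17/384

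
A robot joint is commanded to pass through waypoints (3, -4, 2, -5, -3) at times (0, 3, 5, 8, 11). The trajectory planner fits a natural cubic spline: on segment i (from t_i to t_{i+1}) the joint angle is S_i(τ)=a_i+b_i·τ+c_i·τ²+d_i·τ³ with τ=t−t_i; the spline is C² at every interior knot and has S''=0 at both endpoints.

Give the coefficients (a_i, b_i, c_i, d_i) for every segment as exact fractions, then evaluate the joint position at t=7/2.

  seg 0: a=3 b=-782/177 c=0 d=41/177
  seg 1: a=-4 b=325/177 c=123/59 d=-133/177
  seg 2: a=2 b=205/177 c=-143/59 d=223/531
  seg 3: a=-5 b=-362/177 c=80/59 d=-80/531
S(7/2) = -1253/472

Δ: Δ0=-7/3, Δ1=3, Δ2=-7/3, Δ3=2/3
row 1: diag=10, rhs=32; c'=1/5, d'=16/5
row 2: denom=10−2·1/5=48/5; d'=(-32−2·16/5)/(48/5)=-4
row 3: denom=12−3·5/16=177/16; d'=(18−3·-4)/(177/16)=160/59
back: M3=160/59
back: M2=-4−5/16·160/59=-286/59
back: M1=16/5−1/5·-286/59=246/59
M: M0=0, M1=246/59, M2=-286/59, M3=160/59, M4=0
seg 0: a=3, c=M0/2=0, d=(M1−M0)/(6·3)=41/177, b=Δ0−h0·(2M0+M1)/6=-782/177
seg 1: a=-4, c=M1/2=123/59, d=(M2−M1)/(6·2)=-133/177, b=Δ1−h1·(2M1+M2)/6=325/177
seg 2: a=2, c=M2/2=-143/59, d=(M3−M2)/(6·3)=223/531, b=Δ2−h2·(2M2+M3)/6=205/177
seg 3: a=-5, c=M3/2=80/59, d=(M4−M3)/(6·3)=-80/531, b=Δ3−h3·(2M3+M4)/6=-362/177
t_q=7/2 → seg 1, τ=1/2; S=-4+325/177·τ+123/59·τ²+-133/177·τ³=-1253/472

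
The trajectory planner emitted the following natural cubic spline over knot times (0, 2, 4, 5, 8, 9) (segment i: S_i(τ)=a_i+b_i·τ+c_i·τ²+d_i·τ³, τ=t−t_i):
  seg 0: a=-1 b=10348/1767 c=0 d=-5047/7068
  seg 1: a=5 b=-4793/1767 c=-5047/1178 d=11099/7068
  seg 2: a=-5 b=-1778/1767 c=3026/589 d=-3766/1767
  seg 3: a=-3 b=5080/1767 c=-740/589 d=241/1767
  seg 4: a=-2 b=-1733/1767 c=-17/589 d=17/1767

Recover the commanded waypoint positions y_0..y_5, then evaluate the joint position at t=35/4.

y_0 = S_0(0) = a_0 = -1
y_1 = S_1(0) = a_1 = 5
y_2 = S_2(0) = a_2 = -5
y_3 = S_3(0) = a_3 = -3
y_4 = S_4(0) = a_4 = -2
y_5 = S_4(1) = -3
t_q=35/4 is in segment 4 (τ=3/4); S_4(τ)=-103579/37696

y_0=-1 y_1=5 y_2=-5 y_3=-3 y_4=-2 y_5=-3
S(35/4) = -103579/37696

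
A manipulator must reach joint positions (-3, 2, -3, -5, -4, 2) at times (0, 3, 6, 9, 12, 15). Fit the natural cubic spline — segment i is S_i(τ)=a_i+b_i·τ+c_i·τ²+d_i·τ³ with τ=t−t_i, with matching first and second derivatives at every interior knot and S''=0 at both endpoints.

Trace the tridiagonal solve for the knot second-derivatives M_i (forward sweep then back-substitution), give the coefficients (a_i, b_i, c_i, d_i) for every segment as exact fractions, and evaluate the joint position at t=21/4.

Δ: Δ0=5/3, Δ1=-5/3, Δ2=-2/3, Δ3=1/3, Δ4=2
row 1: diag=12, rhs=-20; c'=1/4, d'=-5/3
row 2: denom=12−3·1/4=45/4; d'=(6−3·-5/3)/(45/4)=44/45
row 3: denom=12−3·4/15=56/5; d'=(6−3·44/45)/(56/5)=23/84
row 4: denom=12−3·15/56=627/56; d'=(10−3·23/84)/(627/56)=514/627
back: M4=514/627
back: M3=23/84−15/56·514/627=34/627
back: M2=44/45−4/15·34/627=604/627
back: M1=-5/3−1/4·604/627=-1196/627
M: M0=0, M1=-1196/627, M2=604/627, M3=34/627, M4=514/627, M5=0
seg 0: a=-3, c=M0/2=0, d=(M1−M0)/(6·3)=-598/5643, b=Δ0−h0·(2M0+M1)/6=1643/627
seg 1: a=2, c=M1/2=-598/627, d=(M2−M1)/(6·3)=100/627, b=Δ1−h1·(2M1+M2)/6=-151/627
seg 2: a=-3, c=M2/2=302/627, d=(M3−M2)/(6·3)=-5/99, b=Δ2−h2·(2M2+M3)/6=-1039/627
seg 3: a=-5, c=M3/2=17/627, d=(M4−M3)/(6·3)=80/1881, b=Δ3−h3·(2M3+M4)/6=-82/627
seg 4: a=-4, c=M4/2=257/627, d=(M5−M4)/(6·3)=-257/5643, b=Δ4−h4·(2M4+M5)/6=740/627
t_q=21/4 → seg 1, τ=9/4; S=2+-151/627·τ+-598/627·τ²+100/627·τ³=-5195/3344

  seg 0: a=-3 b=1643/627 c=0 d=-598/5643
  seg 1: a=2 b=-151/627 c=-598/627 d=100/627
  seg 2: a=-3 b=-1039/627 c=302/627 d=-5/99
  seg 3: a=-5 b=-82/627 c=17/627 d=80/1881
  seg 4: a=-4 b=740/627 c=257/627 d=-257/5643
S(21/4) = -5195/3344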